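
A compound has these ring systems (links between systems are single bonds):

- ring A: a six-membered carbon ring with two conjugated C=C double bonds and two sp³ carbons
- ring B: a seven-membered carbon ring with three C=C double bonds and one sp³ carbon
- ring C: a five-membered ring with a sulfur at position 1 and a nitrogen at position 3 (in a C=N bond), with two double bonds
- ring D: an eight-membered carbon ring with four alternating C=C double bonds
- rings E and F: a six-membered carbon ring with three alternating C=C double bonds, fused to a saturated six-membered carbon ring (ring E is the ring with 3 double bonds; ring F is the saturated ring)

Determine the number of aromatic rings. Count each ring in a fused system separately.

Ring A has two sp³ carbons, so it is not fully conjugated — not aromatic (1,3-cyclohexadiene).
Ring B has one sp³ carbon, so it is not fully conjugated — not aromatic (cycloheptatriene).
Ring C is fully conjugated (every ring atom contributes a p orbital); 2 ring double bonds (4 π electrons) plus a heteroatom lone pair (2) give 6 π electrons. 6 = 4(1)+2, so ring C is aromatic (thiazole).
Ring D has only sp² ring atoms; a planar conformation would have a fully conjugated π system of 8 electrons. But 8 = 4(2), which is 4n not 4n+2, so ring D is not aromatic (cyclooctatetraene) — cyclooctatetraene distorts into a non-planar tub to avoid antiaromaticity.
Ring E is planar and fully conjugated; 3 ring double bonds give 6 π electrons. That satisfies 4n+2 with n=1, so ring E is aromatic (benzene ring).
Ring F has four sp³ carbons, so it is not fully conjugated — not aromatic (cyclohexane ring).
Aromatic: C, E. Total: 2.

2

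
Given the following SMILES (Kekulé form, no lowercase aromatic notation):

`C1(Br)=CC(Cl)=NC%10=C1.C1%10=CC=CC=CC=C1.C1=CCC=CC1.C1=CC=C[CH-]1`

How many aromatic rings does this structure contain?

The SMILES encodes a six-membered ring of five carbons and one nitrogen with three alternating double bonds; an eight-membered carbon ring with four alternating C=C double bonds; a six-membered carbon ring with two isolated C=C double bonds and two sp³ carbons; a five-membered all-carbon ring bearing a negative charge on one carbon, with two C=C double bonds.
The 6-membered ring with one nitrogen has a continuous p-orbital overlap around the ring; 3 ring double bonds give 6 π electrons. Since 6 = 4n+2 (n=1), it is aromatic (pyridine).
The 8-membered ring has only sp² ring atoms; a planar conformation would have a fully conjugated π system of 8 electrons. But 8 = 4(2), which is 4n not 4n+2, so it is not aromatic (cyclooctatetraene) — cyclooctatetraene distorts into a non-planar tub to avoid antiaromaticity.
The 6-membered ring has two sp³ carbons, so it is not fully conjugated — not aromatic (1,4-cyclohexadiene).
The 5-membered ring is planar and fully conjugated; 2 ring double bonds (4 π electrons) plus the carbanion lone pair (2) give 6 π electrons. That satisfies 4n+2 with n=1, so it is aromatic (cyclopentadienyl anion).
2 of the 4 rings are aromatic. Total: 2.

2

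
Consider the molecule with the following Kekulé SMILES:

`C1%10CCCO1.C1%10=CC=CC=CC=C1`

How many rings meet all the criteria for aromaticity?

0

The SMILES encodes a five-membered saturated ring of four carbons and one oxygen; an eight-membered carbon ring with four alternating C=C double bonds.
The 5-membered ring with one oxygen has only sp³ atoms, so it is not fully conjugated — not aromatic (tetrahydrofuran).
The 8-membered ring has only sp² ring atoms; a planar conformation would have a fully conjugated π system of 8 electrons. But 8 = 4(2), which is 4n not 4n+2, so it is not aromatic (cyclooctatetraene) — cyclooctatetraene distorts into a non-planar tub to avoid antiaromaticity.
None of the rings are aromatic. Total: 0.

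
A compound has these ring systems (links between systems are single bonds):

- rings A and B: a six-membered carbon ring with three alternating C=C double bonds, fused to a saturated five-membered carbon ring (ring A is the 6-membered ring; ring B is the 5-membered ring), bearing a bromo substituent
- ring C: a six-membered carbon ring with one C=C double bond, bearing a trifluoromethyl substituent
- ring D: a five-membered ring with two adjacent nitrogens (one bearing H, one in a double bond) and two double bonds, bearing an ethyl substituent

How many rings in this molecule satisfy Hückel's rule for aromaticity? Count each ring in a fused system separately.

Ring A has a continuous p-orbital overlap around the ring; 3 ring double bonds give 6 π electrons. Since 6 = 4n+2 (n=1), ring A is aromatic (benzene ring).
Ring B has three sp³ carbons, so it is not fully conjugated — not aromatic (cyclopentane ring).
Ring C has four sp³ carbons, so it is not fully conjugated — not aromatic (cyclohexene).
Ring D has a continuous p-orbital overlap around the ring; 2 ring double bonds (4 π electrons) plus a heteroatom lone pair (2) give 6 π electrons. 6 = 4(1)+2, so ring D is aromatic (pyrazole).
Aromatic: A, D. Total: 2.

2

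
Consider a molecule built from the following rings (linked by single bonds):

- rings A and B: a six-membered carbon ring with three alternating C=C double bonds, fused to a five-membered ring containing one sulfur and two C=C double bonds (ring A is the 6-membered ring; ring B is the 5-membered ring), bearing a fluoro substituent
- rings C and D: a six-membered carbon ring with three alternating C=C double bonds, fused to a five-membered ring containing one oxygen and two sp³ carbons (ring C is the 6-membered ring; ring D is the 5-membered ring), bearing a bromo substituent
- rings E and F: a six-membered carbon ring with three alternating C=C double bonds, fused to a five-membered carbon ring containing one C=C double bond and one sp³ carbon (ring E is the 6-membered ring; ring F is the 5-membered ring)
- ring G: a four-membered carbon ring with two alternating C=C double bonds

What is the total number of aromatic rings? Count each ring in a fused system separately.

4

Rings A and B form a fused bicyclic system (with one sulfur) with 9 sp² atoms and 10 π electrons from ring double bonds plus a heteroatom lone pair. 10 = 4(2)+2, so the system is aromatic and both rings count as aromatic (benzothiophene).
Ring C is fully conjugated (every ring atom contributes a p orbital); 3 ring double bonds give 6 π electrons. 6 = 4(1)+2, so ring C is aromatic (benzene ring).
Ring D has two sp³ carbons, so it is not fully conjugated — not aromatic (oxolane ring).
Ring E is planar and fully conjugated; 3 ring double bonds give 6 π electrons. Since 6 = 4n+2 (n=1), ring E is aromatic (benzene ring).
Ring F has one sp³ carbon, so it is not fully conjugated — not aromatic (cyclopentene ring).
Ring G has only sp² ring atoms; a planar conformation would have a fully conjugated π system of 4 electrons. But 4 = 4(1), which is 4n not 4n+2, so ring G is not aromatic (cyclobutadiene) — cyclobutadiene is antiaromatic and distorts to a rectangle.
Aromatic: A, B, C, E. Total: 4.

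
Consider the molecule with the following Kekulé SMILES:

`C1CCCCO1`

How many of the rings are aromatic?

The SMILES encodes a six-membered saturated ring of five carbons and one oxygen.
The 6-membered ring with one oxygen has only sp³ atoms, so it is not fully conjugated — not aromatic (tetrahydropyran).

0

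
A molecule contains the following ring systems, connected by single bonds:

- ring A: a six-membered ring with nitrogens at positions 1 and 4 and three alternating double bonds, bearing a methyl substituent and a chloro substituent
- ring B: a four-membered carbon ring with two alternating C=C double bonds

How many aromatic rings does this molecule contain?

1

Ring A is fully conjugated (every ring atom contributes a p orbital); 3 ring double bonds give 6 π electrons. That satisfies 4n+2 with n=1, so ring A is aromatic (pyrazine).
Ring B has only sp² ring atoms; a planar conformation would have a fully conjugated π system of 4 electrons. But 4 = 4(1), which is 4n not 4n+2, so ring B is not aromatic (cyclobutadiene) — cyclobutadiene is antiaromatic and distorts to a rectangle.
Aromatic: A. Total: 1.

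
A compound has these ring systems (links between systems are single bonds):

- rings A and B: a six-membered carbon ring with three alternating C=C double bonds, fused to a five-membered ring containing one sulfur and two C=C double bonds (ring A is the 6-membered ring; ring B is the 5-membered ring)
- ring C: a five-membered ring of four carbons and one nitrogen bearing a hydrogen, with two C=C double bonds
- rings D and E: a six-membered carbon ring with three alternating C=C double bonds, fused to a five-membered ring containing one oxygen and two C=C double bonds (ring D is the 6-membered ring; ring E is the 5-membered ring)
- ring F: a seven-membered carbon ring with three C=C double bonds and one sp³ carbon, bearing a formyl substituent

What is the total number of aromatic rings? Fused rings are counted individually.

5

Rings A and B form a fused bicyclic system (with one sulfur) with 9 sp² atoms and 10 π electrons from ring double bonds plus a heteroatom lone pair. 10 = 4(2)+2, so the system is aromatic and both rings count as aromatic (benzothiophene).
Ring C has a continuous p-orbital overlap around the ring; 2 ring double bonds (4 π electrons) plus a heteroatom lone pair (2) give 6 π electrons. Since 6 = 4n+2 (n=1), ring C is aromatic (pyrrole).
Rings D and E form a fused bicyclic system (with one oxygen) with 9 sp² atoms and 10 π electrons from ring double bonds plus a heteroatom lone pair. 10 = 4(2)+2, so the system is aromatic and both rings count as aromatic (benzofuran).
Ring F has one sp³ carbon, so it is not fully conjugated — not aromatic (cycloheptatriene).
Aromatic: A, B, C, D, E. Total: 5.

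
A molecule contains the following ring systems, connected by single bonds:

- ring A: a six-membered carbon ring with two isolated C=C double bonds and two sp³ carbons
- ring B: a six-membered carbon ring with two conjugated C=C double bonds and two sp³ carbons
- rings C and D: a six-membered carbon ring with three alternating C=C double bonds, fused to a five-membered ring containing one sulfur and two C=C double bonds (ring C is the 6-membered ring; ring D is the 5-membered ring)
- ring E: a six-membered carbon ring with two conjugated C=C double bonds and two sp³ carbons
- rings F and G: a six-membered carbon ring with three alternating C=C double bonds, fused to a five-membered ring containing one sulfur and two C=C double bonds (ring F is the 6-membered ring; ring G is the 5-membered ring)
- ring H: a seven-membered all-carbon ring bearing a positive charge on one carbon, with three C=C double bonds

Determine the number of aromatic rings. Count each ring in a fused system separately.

5

Ring A has two sp³ carbons, so it is not fully conjugated — not aromatic (1,4-cyclohexadiene).
Ring B has two sp³ carbons, so it is not fully conjugated — not aromatic (1,3-cyclohexadiene).
Rings C and D form a fused bicyclic system (with one sulfur) with 9 sp² atoms and 10 π electrons from ring double bonds plus a heteroatom lone pair. 10 = 4(2)+2, so the system is aromatic and both rings count as aromatic (benzothiophene).
Ring E has two sp³ carbons, so it is not fully conjugated — not aromatic (1,3-cyclohexadiene).
Rings F and G form a fused bicyclic system (with one sulfur) with 9 sp² atoms and 10 π electrons from ring double bonds plus a heteroatom lone pair. 10 = 4(2)+2, so the system is aromatic and both rings count as aromatic (benzothiophene).
Ring H is fully conjugated (every ring atom contributes a p orbital); 3 ring double bonds (6 π electrons) plus the carbocation's empty p orbital (0, but keeps the ring conjugated) give 6 π electrons. 6 = 4(1)+2, so ring H is aromatic (tropylium cation).
Aromatic: C, D, F, G, H. Total: 5.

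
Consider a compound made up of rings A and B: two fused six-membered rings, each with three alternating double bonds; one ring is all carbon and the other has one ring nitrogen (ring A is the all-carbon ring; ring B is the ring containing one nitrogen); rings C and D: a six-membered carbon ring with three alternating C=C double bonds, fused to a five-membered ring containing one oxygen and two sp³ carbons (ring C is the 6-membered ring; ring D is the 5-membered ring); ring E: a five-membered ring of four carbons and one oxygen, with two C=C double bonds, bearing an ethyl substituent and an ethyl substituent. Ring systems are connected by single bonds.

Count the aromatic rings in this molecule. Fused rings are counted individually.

Rings A and B form a fused bicyclic system (with one nitrogen) with 10 sp² atoms and 10 π electrons from ring double bonds. 10 = 4(2)+2, so the system is aromatic and both rings count as aromatic (quinoline).
Ring C is planar and fully conjugated; 3 ring double bonds give 6 π electrons. 6 = 4(1)+2, so ring C is aromatic (benzene ring).
Ring D has two sp³ carbons, so it is not fully conjugated — not aromatic (oxolane ring).
Ring E has a continuous p-orbital overlap around the ring; 2 ring double bonds (4 π electrons) plus a heteroatom lone pair (2) give 6 π electrons. 6 = 4(1)+2, so ring E is aromatic (furan).
Aromatic: A, B, C, E. Total: 4.

4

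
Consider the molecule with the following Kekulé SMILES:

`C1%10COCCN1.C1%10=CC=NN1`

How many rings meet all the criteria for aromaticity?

The SMILES encodes a six-membered saturated ring with an oxygen and an N–H nitrogen at positions 1 and 4; a five-membered ring with two adjacent nitrogens (one bearing H, one in a double bond) and two double bonds.
The 6-membered ring with one oxygen and one N–H (1,4) has only sp³ atoms, so it is not fully conjugated — not aromatic (morpholine).
The 5-membered ring with two adjacent nitrogens (one N–H, one =N–) is planar and fully conjugated; 2 ring double bonds (4 π electrons) plus a heteroatom lone pair (2) give 6 π electrons. 6 = 4(1)+2, so it is aromatic (pyrazole).
1 of the 2 rings is aromatic. Total: 1.

1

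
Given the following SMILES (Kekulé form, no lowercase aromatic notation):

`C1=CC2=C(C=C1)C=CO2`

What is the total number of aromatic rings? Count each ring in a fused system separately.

The SMILES encodes a six-membered carbon ring with three alternating C=C double bonds, fused to a five-membered ring containing one oxygen and two C=C double bonds.
The fused 6/5-membered bicyclic (with one oxygen) is a single π system with 9 sp² atoms and 10 π electrons from ring double bonds plus a heteroatom lone pair. 10 = 4(2)+2, so the system is aromatic and both rings count as aromatic (benzofuran).
2 of the 2 rings are aromatic. Total: 2.

2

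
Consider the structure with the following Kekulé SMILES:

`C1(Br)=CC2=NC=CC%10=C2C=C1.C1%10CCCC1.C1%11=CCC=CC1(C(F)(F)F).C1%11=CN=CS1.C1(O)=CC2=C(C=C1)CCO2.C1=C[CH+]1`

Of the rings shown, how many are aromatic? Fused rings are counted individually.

5

The SMILES encodes two fused six-membered rings, each with three alternating double bonds; one ring is all carbon and the other has one ring nitrogen; a five-membered saturated carbon ring; a six-membered carbon ring with two isolated C=C double bonds and two sp³ carbons; a five-membered ring with a sulfur at position 1 and a nitrogen at position 3 (in a C=N bond), with two double bonds; a six-membered carbon ring with three alternating C=C double bonds, fused to a five-membered ring containing one oxygen and two sp³ carbons; a three-membered all-carbon ring bearing a positive charge on one carbon, with one C=C double bond.
The fused 6/6-membered bicyclic (with one nitrogen) is a single π system with 10 sp² atoms and 10 π electrons from ring double bonds. 10 = 4(2)+2, so the system is aromatic and both rings count as aromatic (quinoline).
The 5-membered ring has only sp³ atoms, so it is not fully conjugated — not aromatic (cyclopentane).
The 6-membered ring has two sp³ carbons, so it is not fully conjugated — not aromatic (1,4-cyclohexadiene).
The 5-membered ring with one sulfur and one =N– is planar and fully conjugated; 2 ring double bonds (4 π electrons) plus a heteroatom lone pair (2) give 6 π electrons. That satisfies 4n+2 with n=1, so it is aromatic (thiazole).
The second 6-membered ring is fully conjugated (every ring atom contributes a p orbital); 3 ring double bonds give 6 π electrons. 6 = 4(1)+2, so it is aromatic (benzene ring).
The 5-membered ring with one oxygen has two sp³ carbons, so it is not fully conjugated — not aromatic (oxolane ring).
The 3-membered ring has a continuous p-orbital overlap around the ring; 1 ring double bond (2 π electrons) plus the carbocation's empty p orbital (0, but keeps the ring conjugated) give 2 π electrons. 2 = 4(0)+2, so it is aromatic (cyclopropenyl cation).
5 of the 8 rings are aromatic. Total: 5.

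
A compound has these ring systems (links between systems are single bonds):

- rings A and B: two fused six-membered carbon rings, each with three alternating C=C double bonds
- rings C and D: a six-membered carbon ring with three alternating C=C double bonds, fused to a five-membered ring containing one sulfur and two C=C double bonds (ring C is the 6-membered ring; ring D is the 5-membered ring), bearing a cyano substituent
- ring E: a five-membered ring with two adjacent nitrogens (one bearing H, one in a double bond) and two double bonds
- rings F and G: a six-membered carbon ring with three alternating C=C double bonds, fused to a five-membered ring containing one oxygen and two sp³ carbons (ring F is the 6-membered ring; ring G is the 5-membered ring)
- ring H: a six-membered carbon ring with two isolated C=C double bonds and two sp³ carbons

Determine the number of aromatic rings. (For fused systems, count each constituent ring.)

Rings A and B form a fused bicyclic system with 10 sp² atoms and 10 π electrons from ring double bonds. 10 = 4(2)+2, so the system is aromatic and both rings count as aromatic (naphthalene).
Rings C and D form a fused bicyclic system (with one sulfur) with 9 sp² atoms and 10 π electrons from ring double bonds plus a heteroatom lone pair. 10 = 4(2)+2, so the system is aromatic and both rings count as aromatic (benzothiophene).
Ring E has a continuous p-orbital overlap around the ring; 2 ring double bonds (4 π electrons) plus a heteroatom lone pair (2) give 6 π electrons. That satisfies 4n+2 with n=1, so ring E is aromatic (pyrazole).
Ring F is planar and fully conjugated; 3 ring double bonds give 6 π electrons. 6 = 4(1)+2, so ring F is aromatic (benzene ring).
Ring G has two sp³ carbons, so it is not fully conjugated — not aromatic (oxolane ring).
Ring H has two sp³ carbons, so it is not fully conjugated — not aromatic (1,4-cyclohexadiene).
Aromatic: A, B, C, D, E, F. Total: 6.

6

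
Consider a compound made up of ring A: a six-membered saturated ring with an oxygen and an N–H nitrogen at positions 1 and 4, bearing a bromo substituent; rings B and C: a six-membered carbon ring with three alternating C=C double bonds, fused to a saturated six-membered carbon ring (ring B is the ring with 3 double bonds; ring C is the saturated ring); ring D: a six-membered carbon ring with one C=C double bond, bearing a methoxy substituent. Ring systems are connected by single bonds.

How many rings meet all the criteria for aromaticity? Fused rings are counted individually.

Ring A has only sp³ atoms, so it is not fully conjugated — not aromatic (morpholine).
Ring B has a continuous p-orbital overlap around the ring; 3 ring double bonds give 6 π electrons. That satisfies 4n+2 with n=1, so ring B is aromatic (benzene ring).
Ring C has four sp³ carbons, so it is not fully conjugated — not aromatic (cyclohexane ring).
Ring D has four sp³ carbons, so it is not fully conjugated — not aromatic (cyclohexene).
Aromatic: B. Total: 1.

1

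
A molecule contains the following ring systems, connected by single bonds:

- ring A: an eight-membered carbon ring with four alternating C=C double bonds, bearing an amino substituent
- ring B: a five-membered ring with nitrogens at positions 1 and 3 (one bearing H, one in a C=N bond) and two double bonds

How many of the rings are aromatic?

Ring A has only sp² ring atoms; a planar conformation would have a fully conjugated π system of 8 electrons. But 8 = 4(2), which is 4n not 4n+2, so ring A is not aromatic (cyclooctatetraene) — cyclooctatetraene distorts into a non-planar tub to avoid antiaromaticity.
Ring B is planar and fully conjugated; 2 ring double bonds (4 π electrons) plus a heteroatom lone pair (2) give 6 π electrons. 6 = 4(1)+2, so ring B is aromatic (imidazole).
Aromatic: B. Total: 1.

1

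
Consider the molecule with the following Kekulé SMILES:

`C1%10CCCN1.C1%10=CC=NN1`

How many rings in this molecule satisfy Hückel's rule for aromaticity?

1

The SMILES encodes a five-membered saturated ring of four carbons and one N–H nitrogen; a five-membered ring with two adjacent nitrogens (one bearing H, one in a double bond) and two double bonds.
The 5-membered ring with one N–H has only sp³ atoms, so it is not fully conjugated — not aromatic (pyrrolidine).
The 5-membered ring with two adjacent nitrogens (one N–H, one =N–) is fully conjugated (every ring atom contributes a p orbital); 2 ring double bonds (4 π electrons) plus a heteroatom lone pair (2) give 6 π electrons. That satisfies 4n+2 with n=1, so it is aromatic (pyrazole).
1 of the 2 rings is aromatic. Total: 1.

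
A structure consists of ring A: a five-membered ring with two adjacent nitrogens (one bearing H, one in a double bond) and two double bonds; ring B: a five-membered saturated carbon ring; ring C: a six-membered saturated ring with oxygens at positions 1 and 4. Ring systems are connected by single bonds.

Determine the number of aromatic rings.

Ring A is planar and fully conjugated; 2 ring double bonds (4 π electrons) plus a heteroatom lone pair (2) give 6 π electrons. That satisfies 4n+2 with n=1, so ring A is aromatic (pyrazole).
Ring B has only sp³ atoms, so it is not fully conjugated — not aromatic (cyclopentane).
Ring C has only sp³ atoms, so it is not fully conjugated — not aromatic (1,4-dioxane).
Aromatic: A. Total: 1.

1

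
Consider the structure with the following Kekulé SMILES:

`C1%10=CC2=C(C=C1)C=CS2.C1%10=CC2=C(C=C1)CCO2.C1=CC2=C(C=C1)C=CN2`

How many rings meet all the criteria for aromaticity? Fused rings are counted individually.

The SMILES encodes a six-membered carbon ring with three alternating C=C double bonds, fused to a five-membered ring containing one sulfur and two C=C double bonds; a six-membered carbon ring with three alternating C=C double bonds, fused to a five-membered ring containing one oxygen and two sp³ carbons; a six-membered carbon ring with three alternating C=C double bonds, fused to a five-membered ring containing one N–H nitrogen and two C=C double bonds.
The fused 6/5-membered bicyclic (with one sulfur) is a single π system with 9 sp² atoms and 10 π electrons from ring double bonds plus a heteroatom lone pair. 10 = 4(2)+2, so the system is aromatic and both rings count as aromatic (benzothiophene).
The 6-membered ring is fully conjugated (every ring atom contributes a p orbital); 3 ring double bonds give 6 π electrons. 6 = 4(1)+2, so it is aromatic (benzene ring).
The 5-membered ring with one oxygen has two sp³ carbons, so it is not fully conjugated — not aromatic (oxolane ring).
The fused 6/5-membered bicyclic (with one N–H) is a single π system with 9 sp² atoms and 10 π electrons from ring double bonds plus a heteroatom lone pair. 10 = 4(2)+2, so the system is aromatic and both rings count as aromatic (indole).
5 of the 6 rings are aromatic. Total: 5.

5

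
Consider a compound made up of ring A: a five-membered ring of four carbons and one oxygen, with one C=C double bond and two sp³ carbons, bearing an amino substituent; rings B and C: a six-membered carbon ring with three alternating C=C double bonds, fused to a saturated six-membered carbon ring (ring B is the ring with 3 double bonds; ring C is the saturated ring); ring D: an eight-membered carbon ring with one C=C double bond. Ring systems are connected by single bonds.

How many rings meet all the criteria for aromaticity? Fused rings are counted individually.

Ring A has two sp³ carbons, so it is not fully conjugated — not aromatic (2,3-dihydrofuran).
Ring B has a continuous p-orbital overlap around the ring; 3 ring double bonds give 6 π electrons. That satisfies 4n+2 with n=1, so ring B is aromatic (benzene ring).
Ring C has four sp³ carbons, so it is not fully conjugated — not aromatic (cyclohexane ring).
Ring D has six sp³ carbons, so it is not fully conjugated — not aromatic (cyclooctene).
Aromatic: B. Total: 1.

1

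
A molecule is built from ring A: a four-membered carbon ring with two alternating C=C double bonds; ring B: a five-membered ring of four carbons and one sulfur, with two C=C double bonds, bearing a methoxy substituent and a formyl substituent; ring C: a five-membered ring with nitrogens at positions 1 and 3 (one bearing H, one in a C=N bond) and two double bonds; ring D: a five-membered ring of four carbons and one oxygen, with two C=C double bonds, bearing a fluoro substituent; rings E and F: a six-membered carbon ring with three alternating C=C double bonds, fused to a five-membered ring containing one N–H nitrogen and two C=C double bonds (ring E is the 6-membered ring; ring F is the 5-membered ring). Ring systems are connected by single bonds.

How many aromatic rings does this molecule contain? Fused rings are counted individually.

Ring A has only sp² ring atoms; a planar conformation would have a fully conjugated π system of 4 electrons. But 4 = 4(1), which is 4n not 4n+2, so ring A is not aromatic (cyclobutadiene) — cyclobutadiene is antiaromatic and distorts to a rectangle.
Ring B is planar and fully conjugated; 2 ring double bonds (4 π electrons) plus a heteroatom lone pair (2) give 6 π electrons. That satisfies 4n+2 with n=1, so ring B is aromatic (thiophene).
Ring C is planar and fully conjugated; 2 ring double bonds (4 π electrons) plus a heteroatom lone pair (2) give 6 π electrons. Since 6 = 4n+2 (n=1), ring C is aromatic (imidazole).
Ring D is fully conjugated (every ring atom contributes a p orbital); 2 ring double bonds (4 π electrons) plus a heteroatom lone pair (2) give 6 π electrons. Since 6 = 4n+2 (n=1), ring D is aromatic (furan).
Rings E and F form a fused bicyclic system (with one N–H) with 9 sp² atoms and 10 π electrons from ring double bonds plus a heteroatom lone pair. 10 = 4(2)+2, so the system is aromatic and both rings count as aromatic (indole).
Aromatic: B, C, D, E, F. Total: 5.

5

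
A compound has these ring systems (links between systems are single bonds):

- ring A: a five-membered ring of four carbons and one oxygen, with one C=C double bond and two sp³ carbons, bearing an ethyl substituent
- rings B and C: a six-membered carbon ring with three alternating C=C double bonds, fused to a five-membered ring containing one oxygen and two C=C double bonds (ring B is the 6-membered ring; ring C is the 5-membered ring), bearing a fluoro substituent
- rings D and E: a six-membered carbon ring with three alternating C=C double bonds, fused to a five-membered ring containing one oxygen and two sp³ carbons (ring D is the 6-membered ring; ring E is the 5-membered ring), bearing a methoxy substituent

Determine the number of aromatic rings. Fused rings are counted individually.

3

Ring A has two sp³ carbons, so it is not fully conjugated — not aromatic (2,3-dihydrofuran).
Rings B and C form a fused bicyclic system (with one oxygen) with 9 sp² atoms and 10 π electrons from ring double bonds plus a heteroatom lone pair. 10 = 4(2)+2, so the system is aromatic and both rings count as aromatic (benzofuran).
Ring D is planar and fully conjugated; 3 ring double bonds give 6 π electrons. That satisfies 4n+2 with n=1, so ring D is aromatic (benzene ring).
Ring E has two sp³ carbons, so it is not fully conjugated — not aromatic (oxolane ring).
Aromatic: B, C, D. Total: 3.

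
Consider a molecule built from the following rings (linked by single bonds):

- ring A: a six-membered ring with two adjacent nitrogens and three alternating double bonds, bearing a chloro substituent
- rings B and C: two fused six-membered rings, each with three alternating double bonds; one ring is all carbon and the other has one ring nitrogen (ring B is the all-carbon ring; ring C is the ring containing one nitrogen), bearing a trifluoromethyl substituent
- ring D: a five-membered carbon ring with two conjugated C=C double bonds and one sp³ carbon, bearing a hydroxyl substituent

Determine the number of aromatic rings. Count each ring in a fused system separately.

3

Ring A is planar and fully conjugated; 3 ring double bonds give 6 π electrons. That satisfies 4n+2 with n=1, so ring A is aromatic (pyridazine).
Rings B and C form a fused bicyclic system (with one nitrogen) with 10 sp² atoms and 10 π electrons from ring double bonds. 10 = 4(2)+2, so the system is aromatic and both rings count as aromatic (quinoline).
Ring D has one sp³ carbon, so it is not fully conjugated — not aromatic (cyclopentadiene).
Aromatic: A, B, C. Total: 3.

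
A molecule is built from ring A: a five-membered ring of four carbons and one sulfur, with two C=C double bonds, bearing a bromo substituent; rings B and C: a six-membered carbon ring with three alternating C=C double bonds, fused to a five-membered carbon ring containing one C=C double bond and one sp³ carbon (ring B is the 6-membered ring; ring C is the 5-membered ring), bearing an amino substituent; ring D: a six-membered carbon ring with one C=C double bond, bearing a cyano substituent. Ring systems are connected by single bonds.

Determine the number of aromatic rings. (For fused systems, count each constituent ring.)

2

Ring A has a continuous p-orbital overlap around the ring; 2 ring double bonds (4 π electrons) plus a heteroatom lone pair (2) give 6 π electrons. Since 6 = 4n+2 (n=1), ring A is aromatic (thiophene).
Ring B has a continuous p-orbital overlap around the ring; 3 ring double bonds give 6 π electrons. 6 = 4(1)+2, so ring B is aromatic (benzene ring).
Ring C has one sp³ carbon, so it is not fully conjugated — not aromatic (cyclopentene ring).
Ring D has four sp³ carbons, so it is not fully conjugated — not aromatic (cyclohexene).
Aromatic: A, B. Total: 2.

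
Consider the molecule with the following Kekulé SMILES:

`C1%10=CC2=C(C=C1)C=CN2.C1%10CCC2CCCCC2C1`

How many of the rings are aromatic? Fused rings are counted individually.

2

The SMILES encodes a six-membered carbon ring with three alternating C=C double bonds, fused to a five-membered ring containing one N–H nitrogen and two C=C double bonds; two fused six-membered saturated carbon rings.
The fused 6/5-membered bicyclic (with one N–H) is a single π system with 9 sp² atoms and 10 π electrons from ring double bonds plus a heteroatom lone pair. 10 = 4(2)+2, so the system is aromatic and both rings count as aromatic (indole).
The 6-membered ring has only sp³ atoms, so it is not fully conjugated — not aromatic (cyclohexane ring).
The second 6-membered ring has only sp³ atoms, so it is not fully conjugated — not aromatic (cyclohexane ring).
2 of the 4 rings are aromatic. Total: 2.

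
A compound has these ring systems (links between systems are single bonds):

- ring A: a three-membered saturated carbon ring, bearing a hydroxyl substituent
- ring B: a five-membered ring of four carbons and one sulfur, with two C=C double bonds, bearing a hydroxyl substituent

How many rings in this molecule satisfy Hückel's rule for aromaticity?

Ring A has only sp³ atoms, so it is not fully conjugated — not aromatic (cyclopropane).
Ring B is fully conjugated (every ring atom contributes a p orbital); 2 ring double bonds (4 π electrons) plus a heteroatom lone pair (2) give 6 π electrons. That satisfies 4n+2 with n=1, so ring B is aromatic (thiophene).
Aromatic: B. Total: 1.

1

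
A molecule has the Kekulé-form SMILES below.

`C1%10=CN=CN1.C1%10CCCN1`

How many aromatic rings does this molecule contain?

The SMILES encodes a five-membered ring with nitrogens at positions 1 and 3 (one bearing H, one in a C=N bond) and two double bonds; a five-membered saturated ring of four carbons and one N–H nitrogen.
The 5-membered ring with two nitrogens (one N–H, one =N–) is planar and fully conjugated; 2 ring double bonds (4 π electrons) plus a heteroatom lone pair (2) give 6 π electrons. That satisfies 4n+2 with n=1, so it is aromatic (imidazole).
The 5-membered ring with one N–H has only sp³ atoms, so it is not fully conjugated — not aromatic (pyrrolidine).
1 of the 2 rings is aromatic. Total: 1.

1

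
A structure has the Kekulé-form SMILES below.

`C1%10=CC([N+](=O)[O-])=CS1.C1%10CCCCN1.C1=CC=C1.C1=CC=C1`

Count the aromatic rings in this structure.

The SMILES encodes a five-membered ring of four carbons and one sulfur, with two C=C double bonds; a six-membered saturated ring of five carbons and one N–H nitrogen; a four-membered carbon ring with two alternating C=C double bonds; a four-membered carbon ring with two alternating C=C double bonds.
The 5-membered ring with one sulfur has a continuous p-orbital overlap around the ring; 2 ring double bonds (4 π electrons) plus a heteroatom lone pair (2) give 6 π electrons. 6 = 4(1)+2, so it is aromatic (thiophene).
The 6-membered ring with one N–H has only sp³ atoms, so it is not fully conjugated — not aromatic (piperidine).
The 4-membered ring has only sp² ring atoms; a planar conformation would have a fully conjugated π system of 4 electrons. But 4 = 4(1), which is 4n not 4n+2, so it is not aromatic (cyclobutadiene) — cyclobutadiene is antiaromatic and distorts to a rectangle.
The second 4-membered ring has only sp² ring atoms; a planar conformation would have a fully conjugated π system of 4 electrons. But 4 = 4(1), which is 4n not 4n+2, so it is not aromatic (cyclobutadiene) — cyclobutadiene is antiaromatic and distorts to a rectangle.
1 of the 4 rings is aromatic. Total: 1.

1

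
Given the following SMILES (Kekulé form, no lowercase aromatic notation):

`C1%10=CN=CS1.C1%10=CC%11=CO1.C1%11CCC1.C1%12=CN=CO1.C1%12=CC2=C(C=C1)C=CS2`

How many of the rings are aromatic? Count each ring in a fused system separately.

The SMILES encodes a five-membered ring with a sulfur at position 1 and a nitrogen at position 3 (in a C=N bond), with two double bonds; a five-membered ring of four carbons and one oxygen, with two C=C double bonds; a four-membered saturated carbon ring; a five-membered ring with an oxygen at position 1 and a nitrogen at position 3 (in a C=N bond), with two double bonds; a six-membered carbon ring with three alternating C=C double bonds, fused to a five-membered ring containing one sulfur and two C=C double bonds.
The 5-membered ring with one sulfur and one =N– is fully conjugated (every ring atom contributes a p orbital); 2 ring double bonds (4 π electrons) plus a heteroatom lone pair (2) give 6 π electrons. That satisfies 4n+2 with n=1, so it is aromatic (thiazole).
The 5-membered ring with one oxygen has a continuous p-orbital overlap around the ring; 2 ring double bonds (4 π electrons) plus a heteroatom lone pair (2) give 6 π electrons. That satisfies 4n+2 with n=1, so it is aromatic (furan).
The 4-membered ring has only sp³ atoms, so it is not fully conjugated — not aromatic (cyclobutane).
The 5-membered ring with one oxygen and one =N– is fully conjugated (every ring atom contributes a p orbital); 2 ring double bonds (4 π electrons) plus a heteroatom lone pair (2) give 6 π electrons. Since 6 = 4n+2 (n=1), it is aromatic (oxazole).
The fused 6/5-membered bicyclic (with one sulfur) is a single π system with 9 sp² atoms and 10 π electrons from ring double bonds plus a heteroatom lone pair. 10 = 4(2)+2, so the system is aromatic and both rings count as aromatic (benzothiophene).
5 of the 6 rings are aromatic. Total: 5.

5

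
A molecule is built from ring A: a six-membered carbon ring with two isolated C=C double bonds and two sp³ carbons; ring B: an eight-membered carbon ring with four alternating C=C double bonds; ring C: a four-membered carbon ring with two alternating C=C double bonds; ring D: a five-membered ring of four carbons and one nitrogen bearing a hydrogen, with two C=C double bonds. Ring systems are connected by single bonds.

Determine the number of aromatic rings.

Ring A has two sp³ carbons, so it is not fully conjugated — not aromatic (1,4-cyclohexadiene).
Ring B has only sp² ring atoms; a planar conformation would have a fully conjugated π system of 8 electrons. But 8 = 4(2), which is 4n not 4n+2, so ring B is not aromatic (cyclooctatetraene) — cyclooctatetraene distorts into a non-planar tub to avoid antiaromaticity.
Ring C has only sp² ring atoms; a planar conformation would have a fully conjugated π system of 4 electrons. But 4 = 4(1), which is 4n not 4n+2, so ring C is not aromatic (cyclobutadiene) — cyclobutadiene is antiaromatic and distorts to a rectangle.
Ring D has a continuous p-orbital overlap around the ring; 2 ring double bonds (4 π electrons) plus a heteroatom lone pair (2) give 6 π electrons. That satisfies 4n+2 with n=1, so ring D is aromatic (pyrrole).
Aromatic: D. Total: 1.

1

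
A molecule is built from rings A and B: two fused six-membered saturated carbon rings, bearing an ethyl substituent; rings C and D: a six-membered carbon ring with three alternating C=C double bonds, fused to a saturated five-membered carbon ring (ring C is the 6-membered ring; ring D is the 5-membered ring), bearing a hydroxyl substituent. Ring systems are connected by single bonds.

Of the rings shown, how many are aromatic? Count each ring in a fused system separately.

1

Ring A has only sp³ atoms, so it is not fully conjugated — not aromatic (cyclohexane ring).
Ring B has only sp³ atoms, so it is not fully conjugated — not aromatic (cyclohexane ring).
Ring C is fully conjugated (every ring atom contributes a p orbital); 3 ring double bonds give 6 π electrons. Since 6 = 4n+2 (n=1), ring C is aromatic (benzene ring).
Ring D has three sp³ carbons, so it is not fully conjugated — not aromatic (cyclopentane ring).
Aromatic: C. Total: 1.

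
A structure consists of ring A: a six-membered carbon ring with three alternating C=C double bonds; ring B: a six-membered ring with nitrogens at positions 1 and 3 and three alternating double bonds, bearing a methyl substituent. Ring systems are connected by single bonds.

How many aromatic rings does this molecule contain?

Ring A is planar and fully conjugated; 3 ring double bonds give 6 π electrons. Since 6 = 4n+2 (n=1), ring A is aromatic (benzene).
Ring B is planar and fully conjugated; 3 ring double bonds give 6 π electrons. Since 6 = 4n+2 (n=1), ring B is aromatic (pyrimidine).
Aromatic: A, B. Total: 2.

2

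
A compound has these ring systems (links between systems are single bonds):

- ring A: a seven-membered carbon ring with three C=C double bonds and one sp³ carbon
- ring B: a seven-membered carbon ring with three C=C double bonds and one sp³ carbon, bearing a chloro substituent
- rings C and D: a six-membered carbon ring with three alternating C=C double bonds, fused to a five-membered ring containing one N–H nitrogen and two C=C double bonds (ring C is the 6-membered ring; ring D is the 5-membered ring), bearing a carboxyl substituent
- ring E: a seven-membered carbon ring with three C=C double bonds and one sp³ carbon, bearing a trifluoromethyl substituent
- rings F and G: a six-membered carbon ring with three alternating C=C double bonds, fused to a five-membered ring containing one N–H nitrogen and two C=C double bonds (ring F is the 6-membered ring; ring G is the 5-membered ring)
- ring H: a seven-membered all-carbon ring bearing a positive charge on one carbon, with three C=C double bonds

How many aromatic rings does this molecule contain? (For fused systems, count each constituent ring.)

Ring A has one sp³ carbon, so it is not fully conjugated — not aromatic (cycloheptatriene).
Ring B has one sp³ carbon, so it is not fully conjugated — not aromatic (cycloheptatriene).
Rings C and D form a fused bicyclic system (with one N–H) with 9 sp² atoms and 10 π electrons from ring double bonds plus a heteroatom lone pair. 10 = 4(2)+2, so the system is aromatic and both rings count as aromatic (indole).
Ring E has one sp³ carbon, so it is not fully conjugated — not aromatic (cycloheptatriene).
Rings F and G form a fused bicyclic system (with one N–H) with 9 sp² atoms and 10 π electrons from ring double bonds plus a heteroatom lone pair. 10 = 4(2)+2, so the system is aromatic and both rings count as aromatic (indole).
Ring H has a continuous p-orbital overlap around the ring; 3 ring double bonds (6 π electrons) plus the carbocation's empty p orbital (0, but keeps the ring conjugated) give 6 π electrons. Since 6 = 4n+2 (n=1), ring H is aromatic (tropylium cation).
Aromatic: C, D, F, G, H. Total: 5.

5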